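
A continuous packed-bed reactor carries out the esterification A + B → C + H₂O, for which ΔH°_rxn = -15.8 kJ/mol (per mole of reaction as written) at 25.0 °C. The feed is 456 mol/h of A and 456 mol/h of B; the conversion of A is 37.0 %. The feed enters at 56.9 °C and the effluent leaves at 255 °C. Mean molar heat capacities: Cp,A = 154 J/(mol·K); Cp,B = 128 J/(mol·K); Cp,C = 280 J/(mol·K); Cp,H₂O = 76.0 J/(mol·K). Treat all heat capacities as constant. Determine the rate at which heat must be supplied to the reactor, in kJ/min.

Extent of reaction ξ = 0.370 × 456 = 168.72 mol/h
Reaction term: ξ·ΔH°_rxn = 168.72 × -15.8 = -2665.8 kJ/h
Sensible, feed 56.9→25 °C: -4102.1 kJ/h
Outlet flows (mol/h): A 287.28, B 287.28, C 168.72, H₂O 168.72
Sensible, products 25→255 °C: 32448 kJ/h
Q = ΔH = 25680 kJ/h = 7.1333 kW
Heat supplied = 428 kJ/min

Q_in = 428 kJ/min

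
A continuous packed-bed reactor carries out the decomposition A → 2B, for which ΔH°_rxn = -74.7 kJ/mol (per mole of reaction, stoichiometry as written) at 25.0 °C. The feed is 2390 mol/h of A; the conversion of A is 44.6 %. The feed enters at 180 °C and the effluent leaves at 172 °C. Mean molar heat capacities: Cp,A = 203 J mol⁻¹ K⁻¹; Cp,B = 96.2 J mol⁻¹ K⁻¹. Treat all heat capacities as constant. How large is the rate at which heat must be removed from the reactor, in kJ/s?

Q_out = 23.7 kJ/s

Extent of reaction ξ = 0.446 × 2390 = 1065.9 mol/h
Reaction term: ξ·ΔH°_rxn = 1065.9 × -74.7 = -79626 kJ/h
Sensible, feed 180→25 °C: -75201 kJ/h
Outlet flows (mol/h): A 1324.1, B 2131.9
Sensible, products 25→172 °C: 69659 kJ/h
Q = ΔH = -85168 kJ/h = -23.658 kW
Heat removed = 23.658 kJ/s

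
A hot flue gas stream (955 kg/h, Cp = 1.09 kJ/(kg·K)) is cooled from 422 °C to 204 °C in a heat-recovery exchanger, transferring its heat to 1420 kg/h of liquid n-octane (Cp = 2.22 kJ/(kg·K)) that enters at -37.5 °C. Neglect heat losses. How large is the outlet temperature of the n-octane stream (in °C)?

Heat released by hot stream: Q = 955 × 1.09 × (422 − 204) = 226930 kJ/h
Energy balance on cold side (adiabatic exchanger): Q = ṁ_c·Cp_c·(T_c,out − T_c,in)
T_c,out = -37.5 + 226930/(1420 × 2.22) = 34.486 °C

T_c,out = 34.5 °C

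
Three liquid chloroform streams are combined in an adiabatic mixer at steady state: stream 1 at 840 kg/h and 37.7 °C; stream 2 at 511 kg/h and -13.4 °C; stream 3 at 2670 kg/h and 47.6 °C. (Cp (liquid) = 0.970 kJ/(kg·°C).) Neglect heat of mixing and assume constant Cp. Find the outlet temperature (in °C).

T_out = 37.8 °C

Adiabatic, steady state ⇒ Σ ṁᵢCp,ᵢ(T_out − Tᵢ) = 0
T_out = Σ ṁᵢCp,ᵢTᵢ / Σ ṁᵢCp,ᵢ
      = 147360 / 3900.4 = 37.78 °C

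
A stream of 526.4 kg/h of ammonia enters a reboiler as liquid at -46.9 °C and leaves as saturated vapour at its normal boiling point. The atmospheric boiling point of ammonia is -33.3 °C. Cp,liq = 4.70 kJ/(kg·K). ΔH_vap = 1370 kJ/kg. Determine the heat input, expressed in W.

Q = 210000 W

liquid -46.9→-33.3 °C: 63.92 kJ/kg
vaporisation at -33.3 °C: 1370 kJ/kg
Δh = 63.92 + 1370 = 1433.9 kJ/kg
Q = ṁ·Δh = 526.4 kg/h × 1433.9 kJ/kg = 754820 kJ/h
|Q| = 209.67 kW = 209670 W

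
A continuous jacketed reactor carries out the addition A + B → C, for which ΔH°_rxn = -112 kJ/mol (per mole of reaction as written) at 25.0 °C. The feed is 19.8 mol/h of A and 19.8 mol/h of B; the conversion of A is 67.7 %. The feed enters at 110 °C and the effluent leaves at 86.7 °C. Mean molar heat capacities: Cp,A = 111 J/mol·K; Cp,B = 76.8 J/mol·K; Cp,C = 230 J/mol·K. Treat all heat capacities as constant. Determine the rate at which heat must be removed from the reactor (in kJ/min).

Q_out = 25.9 kJ/min

Extent of reaction ξ = 0.677 × 19.8 = 13.405 mol/h
Reaction term: ξ·ΔH°_rxn = 13.405 × -112 = -1501.3 kJ/h
Sensible, feed 110→25 °C: -316.07 kJ/h
Outlet flows (mol/h): A 6.3954, B 6.3954, C 13.405
Sensible, products 25→86.7 °C: 264.33 kJ/h
Q = ΔH = -1553.1 kJ/h = -0.4314 kW
Heat removed = 25.884 kJ/min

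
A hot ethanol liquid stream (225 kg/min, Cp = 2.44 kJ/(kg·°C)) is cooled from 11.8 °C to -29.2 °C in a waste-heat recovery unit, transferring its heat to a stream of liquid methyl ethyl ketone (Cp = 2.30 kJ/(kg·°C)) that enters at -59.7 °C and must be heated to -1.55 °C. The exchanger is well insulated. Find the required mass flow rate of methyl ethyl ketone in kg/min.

ṁ_c = 168 kg/min

Heat released by hot stream: Q = 225 × 2.44 × (11.8 − -29.2) = 22509 kJ/min
Energy balance on cold side (adiabatic exchanger): Q = ṁ_c·Cp_c·(T_c,out − T_c,in)
ṁ_c = 22509 / [2.30 × (-1.55 − -59.7)] = 168.3 kg/min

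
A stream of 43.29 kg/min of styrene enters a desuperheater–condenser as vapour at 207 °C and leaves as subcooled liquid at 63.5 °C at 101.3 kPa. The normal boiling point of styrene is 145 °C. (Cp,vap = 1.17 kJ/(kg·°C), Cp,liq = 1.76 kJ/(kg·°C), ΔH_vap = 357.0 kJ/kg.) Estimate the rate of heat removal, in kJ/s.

vapour 207→145 °C: -72.54 kJ/kg
condensation at 145 °C: -357 kJ/kg
liquid 145→63.5 °C: -143.44 kJ/kg
Δh = -72.54 + -357 + -143.44 = -572.98 kJ/kg
Q = ṁ·Δh = 43.29 kg/min × -572.98 kJ/kg = -24804 kJ/min
|Q| = 413.41 kW

Q_c = 413 kJ/s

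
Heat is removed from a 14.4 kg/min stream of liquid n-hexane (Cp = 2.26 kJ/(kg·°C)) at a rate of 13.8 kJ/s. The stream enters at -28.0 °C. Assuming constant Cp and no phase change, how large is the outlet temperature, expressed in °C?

Q = 13.8 kJ/s = 828 kJ/min
ΔT = Q/(ṁ·Cp) = 828/(14.4×2.26) = 25.442 K
T_out = -28.0 − 25.442 = -53.442 °C

T_out = -53.4 °C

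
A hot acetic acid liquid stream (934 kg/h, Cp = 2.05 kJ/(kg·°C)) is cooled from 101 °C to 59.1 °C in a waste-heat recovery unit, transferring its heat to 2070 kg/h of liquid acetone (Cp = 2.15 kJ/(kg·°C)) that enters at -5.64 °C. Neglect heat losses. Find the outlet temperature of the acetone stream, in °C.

T_c,out = 12.4 °C

Heat released by hot stream: Q = 934 × 2.05 × (101 − 59.1) = 80226 kJ/h
Energy balance on cold side (adiabatic exchanger): Q = ṁ_c·Cp_c·(T_c,out − T_c,in)
T_c,out = -5.64 + 80226/(2070 × 2.15) = 12.386 °C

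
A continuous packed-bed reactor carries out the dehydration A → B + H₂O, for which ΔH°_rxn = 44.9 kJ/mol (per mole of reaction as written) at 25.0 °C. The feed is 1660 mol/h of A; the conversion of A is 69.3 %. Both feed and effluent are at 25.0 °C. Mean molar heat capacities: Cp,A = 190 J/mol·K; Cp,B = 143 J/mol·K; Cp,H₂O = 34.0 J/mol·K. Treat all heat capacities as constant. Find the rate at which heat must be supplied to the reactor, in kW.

Extent of reaction ξ = 0.693 × 1660 = 1150.4 mol/h
Reaction term: ξ·ΔH°_rxn = 1150.4 × 44.9 = 51652 kJ/h
Q = ΔH = 51652 kJ/h = 14.348 kW
Heat supplied = 14.348 kW

Q_in = 14.3 kW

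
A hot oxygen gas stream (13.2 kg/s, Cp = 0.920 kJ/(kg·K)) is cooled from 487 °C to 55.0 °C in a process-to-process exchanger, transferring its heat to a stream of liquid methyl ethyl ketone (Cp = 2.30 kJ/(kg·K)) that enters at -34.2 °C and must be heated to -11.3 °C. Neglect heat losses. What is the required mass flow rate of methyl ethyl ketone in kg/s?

ṁ_c = 99.6 kg/s

Heat released by hot stream: Q = 13.2 × 0.920 × (487 − 55.0) = 5246.2 kJ/s
Energy balance on cold side (adiabatic exchanger): Q = ṁ_c·Cp_c·(T_c,out − T_c,in)
ṁ_c = 5246.2 / [2.30 × (-11.3 − -34.2)] = 99.605 kg/s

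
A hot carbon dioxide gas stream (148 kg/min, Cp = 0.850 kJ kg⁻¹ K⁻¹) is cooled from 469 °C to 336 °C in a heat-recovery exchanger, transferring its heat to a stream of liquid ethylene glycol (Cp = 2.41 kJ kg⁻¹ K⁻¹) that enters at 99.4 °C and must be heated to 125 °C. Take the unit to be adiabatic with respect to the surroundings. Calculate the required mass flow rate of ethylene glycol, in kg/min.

ṁ_c = 271 kg/min

Heat released by hot stream: Q = 148 × 0.850 × (469 − 336) = 16731 kJ/min
Energy balance on cold side (adiabatic exchanger): Q = ṁ_c·Cp_c·(T_c,out − T_c,in)
ṁ_c = 16731 / [2.41 × (125 − 99.4)] = 271.19 kg/min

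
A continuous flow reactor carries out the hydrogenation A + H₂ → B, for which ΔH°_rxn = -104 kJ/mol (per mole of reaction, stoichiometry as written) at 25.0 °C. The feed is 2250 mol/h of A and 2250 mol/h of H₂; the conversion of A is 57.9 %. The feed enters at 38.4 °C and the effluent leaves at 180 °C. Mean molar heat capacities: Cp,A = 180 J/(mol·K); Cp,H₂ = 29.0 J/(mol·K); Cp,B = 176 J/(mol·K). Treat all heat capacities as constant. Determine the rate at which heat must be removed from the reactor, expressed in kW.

Extent of reaction ξ = 0.579 × 2250 = 1302.8 mol/h
Reaction term: ξ·ΔH°_rxn = 1302.8 × -104 = -135490 kJ/h
Sensible, feed 38.4→25 °C: -6301.3 kJ/h
Outlet flows (mol/h): A 947.25, H₂ 947.25, B 1302.8
Sensible, products 25→180 °C: 66225 kJ/h
Q = ΔH = -75562 kJ/h = -20.989 kW
Heat removed = 20.989 kW

Q_out = 21.0 kW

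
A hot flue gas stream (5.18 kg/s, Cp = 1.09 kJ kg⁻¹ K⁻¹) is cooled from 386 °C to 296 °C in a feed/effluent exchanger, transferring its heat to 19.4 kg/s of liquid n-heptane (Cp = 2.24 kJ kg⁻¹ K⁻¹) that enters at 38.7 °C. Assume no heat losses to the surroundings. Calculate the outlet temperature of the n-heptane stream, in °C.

Heat released by hot stream: Q = 5.18 × 1.09 × (386 − 296) = 508.16 kJ/s
Energy balance on cold side (adiabatic exchanger): Q = ṁ_c·Cp_c·(T_c,out − T_c,in)
T_c,out = 38.7 + 508.16/(19.4 × 2.24) = 50.394 °C

T_c,out = 50.4 °C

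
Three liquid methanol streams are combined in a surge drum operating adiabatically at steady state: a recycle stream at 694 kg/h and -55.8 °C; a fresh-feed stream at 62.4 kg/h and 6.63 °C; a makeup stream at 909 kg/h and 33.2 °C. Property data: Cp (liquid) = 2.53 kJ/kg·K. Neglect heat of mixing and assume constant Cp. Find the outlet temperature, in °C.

T_out = -4.88 °C

No heat crosses the boundary, so H_out = H_in.
Σ ṁᵢCp,ᵢTᵢ = 694×2.53×-55.8 + 62.4×2.53×6.63 + 909×2.53×33.2 = -20576
Σ ṁᵢCp,ᵢ = 694×2.53 + 62.4×2.53 + 909×2.53 = 4213.5
T_out = -20576 / 4213.5 = -4.8833 °C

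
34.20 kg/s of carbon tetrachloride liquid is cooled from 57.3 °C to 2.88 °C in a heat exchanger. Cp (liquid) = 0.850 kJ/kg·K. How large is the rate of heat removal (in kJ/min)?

Q = ṁ·Cp·ΔT = 34.20 × 0.850 × (2.88 − 57.3) = -1582 kJ/s
Cooling duty = 94919 kJ/min

Q_c = 94900 kJ/min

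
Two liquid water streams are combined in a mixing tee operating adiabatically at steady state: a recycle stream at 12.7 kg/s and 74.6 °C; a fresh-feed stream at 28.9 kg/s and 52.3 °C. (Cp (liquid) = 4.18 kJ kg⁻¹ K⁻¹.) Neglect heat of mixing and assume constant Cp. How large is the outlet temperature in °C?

T_out = 59.1 °C

Adiabatic, steady state ⇒ Σ ṁᵢCp,ᵢ(T_out − Tᵢ) = 0
T_out = Σ ṁᵢCp,ᵢTᵢ / Σ ṁᵢCp,ᵢ
      = 10278 / 173.89 = 59.108 °C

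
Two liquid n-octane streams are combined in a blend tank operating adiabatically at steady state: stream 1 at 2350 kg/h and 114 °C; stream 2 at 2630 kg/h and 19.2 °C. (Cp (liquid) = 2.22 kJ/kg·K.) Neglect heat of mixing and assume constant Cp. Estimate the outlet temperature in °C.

T_out = 63.9 °C

No heat crosses the boundary, so H_out = H_in.
Σ ṁᵢCp,ᵢTᵢ = 2350×2.22×114 + 2630×2.22×19.2 = 706840
Σ ṁᵢCp,ᵢ = 2350×2.22 + 2630×2.22 = 11056
T_out = 706840 / 11056 = 63.935 °C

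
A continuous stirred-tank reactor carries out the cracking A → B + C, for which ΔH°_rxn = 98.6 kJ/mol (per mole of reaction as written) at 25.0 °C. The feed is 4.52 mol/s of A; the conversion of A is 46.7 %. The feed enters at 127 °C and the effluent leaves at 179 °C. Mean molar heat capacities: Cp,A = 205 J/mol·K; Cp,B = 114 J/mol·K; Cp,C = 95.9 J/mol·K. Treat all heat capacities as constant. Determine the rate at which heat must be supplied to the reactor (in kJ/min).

Extent of reaction ξ = 0.467 × 4.52 = 2.1108 mol/s
Reaction term: ξ·ΔH°_rxn = 2.1108 × 98.6 = 208.13 kJ/s
Sensible, feed 127→25 °C: -94.513 kJ/s
Outlet flows (mol/s): A 2.4092, B 2.1108, C 2.1108
Sensible, products 25→179 °C: 144.29 kJ/s
Q = ΔH = 257.9 kJ/s = 257.9 kW
Heat supplied = 15474 kJ/min

Q_in = 15500 kJ/min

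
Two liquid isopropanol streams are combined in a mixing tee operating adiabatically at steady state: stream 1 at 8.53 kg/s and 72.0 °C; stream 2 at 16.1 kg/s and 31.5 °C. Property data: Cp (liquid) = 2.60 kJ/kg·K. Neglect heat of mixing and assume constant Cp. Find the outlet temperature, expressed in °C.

Adiabatic, steady state ⇒ Σ ṁᵢCp,ᵢ(T_out − Tᵢ) = 0
T_out = Σ ṁᵢCp,ᵢTᵢ / Σ ṁᵢCp,ᵢ
      = 2915.4 / 64.038 = 45.526 °C

T_out = 45.5 °C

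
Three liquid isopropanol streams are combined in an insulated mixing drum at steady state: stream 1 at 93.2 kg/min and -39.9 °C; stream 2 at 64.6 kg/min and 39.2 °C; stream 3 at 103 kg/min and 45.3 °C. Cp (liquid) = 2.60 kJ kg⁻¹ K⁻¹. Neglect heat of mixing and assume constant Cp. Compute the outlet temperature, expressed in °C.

Adiabatic, steady state ⇒ Σ ṁᵢCp,ᵢ(T_out − Tᵢ) = 0
Σ ṁᵢCp,ᵢTᵢ = 93.2×2.60×-39.9 + 64.6×2.60×39.2 + 103×2.60×45.3 = 9046.8
Σ ṁᵢCp,ᵢ = 93.2×2.60 + 64.6×2.60 + 103×2.60 = 678.08
T_out = 9046.8 / 678.08 = 13.342 °C

T_out = 13.3 °C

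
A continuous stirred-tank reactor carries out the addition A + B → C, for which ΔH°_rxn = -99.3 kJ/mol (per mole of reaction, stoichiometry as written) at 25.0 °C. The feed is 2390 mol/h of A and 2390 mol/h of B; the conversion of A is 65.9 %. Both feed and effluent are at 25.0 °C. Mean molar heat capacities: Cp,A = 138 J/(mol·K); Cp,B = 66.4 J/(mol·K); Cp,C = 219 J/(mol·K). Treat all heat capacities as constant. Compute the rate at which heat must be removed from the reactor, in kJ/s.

Q_out = 43.4 kJ/s

Extent of reaction ξ = 0.659 × 2390 = 1575 mol/h
Reaction term: ξ·ΔH°_rxn = 1575 × -99.3 = -156400 kJ/h
Q = ΔH = -156400 kJ/h = -43.444 kW
Heat removed = 43.444 kJ/s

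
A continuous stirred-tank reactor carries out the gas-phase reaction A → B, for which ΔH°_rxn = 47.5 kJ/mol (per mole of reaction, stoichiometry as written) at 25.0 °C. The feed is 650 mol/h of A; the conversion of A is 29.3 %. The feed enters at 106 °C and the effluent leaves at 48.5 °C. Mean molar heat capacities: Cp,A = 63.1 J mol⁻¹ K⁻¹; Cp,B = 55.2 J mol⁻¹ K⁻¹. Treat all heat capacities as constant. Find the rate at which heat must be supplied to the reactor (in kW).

Extent of reaction ξ = 0.293 × 650 = 190.45 mol/h
Reaction term: ξ·ΔH°_rxn = 190.45 × 47.5 = 9046.4 kJ/h
Sensible, feed 106→25 °C: -3322.2 kJ/h
Outlet flows (mol/h): A 459.55, B 190.45
Sensible, products 25→48.5 °C: 928.5 kJ/h
Q = ΔH = 6652.7 kJ/h = 1.848 kW
Heat supplied = 1.848 kW

Q_in = 1.85 kW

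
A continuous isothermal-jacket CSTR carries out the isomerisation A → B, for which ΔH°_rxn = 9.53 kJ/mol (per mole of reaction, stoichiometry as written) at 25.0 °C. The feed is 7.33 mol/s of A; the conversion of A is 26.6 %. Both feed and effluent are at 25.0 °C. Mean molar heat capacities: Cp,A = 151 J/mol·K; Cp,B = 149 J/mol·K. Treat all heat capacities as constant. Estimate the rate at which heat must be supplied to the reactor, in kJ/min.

Q_in = 1110 kJ/min

Extent of reaction ξ = 0.266 × 7.33 = 1.9498 mol/s
Reaction term: ξ·ΔH°_rxn = 1.9498 × 9.53 = 18.581 kJ/s
Q = ΔH = 18.581 kJ/s = 18.581 kW
Heat supplied = 1114.9 kJ/min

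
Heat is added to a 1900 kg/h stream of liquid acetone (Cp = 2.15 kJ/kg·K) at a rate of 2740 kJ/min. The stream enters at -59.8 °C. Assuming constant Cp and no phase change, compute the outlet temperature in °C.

T_out = -19.6 °C

Q = 2740 kJ/min = 164400 kJ/h
ΔT = Q/(ṁ·Cp) = 164400/(1900×2.15) = 40.245 K
T_out = -59.8 + 40.245 = -19.555 °C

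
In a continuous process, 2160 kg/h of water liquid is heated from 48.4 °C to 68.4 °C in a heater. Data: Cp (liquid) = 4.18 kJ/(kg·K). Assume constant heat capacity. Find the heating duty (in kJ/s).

Q = ṁ·Cp·ΔT = 2160 × 4.18 × (68.4 − 48.4) = 180580 kJ/h
Converting: 180580 / 3600 s = 50.16 kW

Q = 50.2 kJ/s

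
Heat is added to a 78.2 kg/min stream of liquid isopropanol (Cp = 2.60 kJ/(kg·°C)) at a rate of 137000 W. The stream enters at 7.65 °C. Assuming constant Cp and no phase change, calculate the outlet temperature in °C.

Q = 137000 W = 8220 kJ/min
ΔT = Q/(ṁ·Cp) = 8220/(78.2×2.60) = 40.429 K
T_out = 7.65 + 40.429 = 48.079 °C

T_out = 48.1 °C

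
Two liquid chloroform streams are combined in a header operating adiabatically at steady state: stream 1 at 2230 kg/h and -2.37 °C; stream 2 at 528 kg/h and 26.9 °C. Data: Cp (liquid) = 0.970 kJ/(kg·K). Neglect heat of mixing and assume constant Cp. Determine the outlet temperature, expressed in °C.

T_out = 3.23 °C

No heat crosses the boundary, so H_out = H_in.
T_out = Σ ṁᵢCp,ᵢTᵢ / Σ ṁᵢCp,ᵢ
      = 8650.6 / 2675.3 = 3.2335 °C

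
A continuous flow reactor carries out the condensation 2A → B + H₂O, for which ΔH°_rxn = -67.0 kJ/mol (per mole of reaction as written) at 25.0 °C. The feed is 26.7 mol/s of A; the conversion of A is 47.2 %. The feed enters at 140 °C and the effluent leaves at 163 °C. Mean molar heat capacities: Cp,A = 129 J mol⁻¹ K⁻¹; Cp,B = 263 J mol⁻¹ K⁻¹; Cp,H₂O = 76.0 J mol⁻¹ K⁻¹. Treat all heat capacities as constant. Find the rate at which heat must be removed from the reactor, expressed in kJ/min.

Extent of reaction ξ = 0.472 × 26.7 / 2 = 6.3012 mol/s
Reaction term: ξ·ΔH°_rxn = 6.3012 × -67.0 = -422.18 kJ/s
Sensible, feed 140→25 °C: -396.09 kJ/s
Outlet flows (mol/s): A 14.098, B 6.3012, H₂O 6.3012
Sensible, products 25→163 °C: 545.75 kJ/s
Q = ΔH = -272.53 kJ/s = -272.53 kW
Heat removed = 16352 kJ/min

Q_out = 16400 kJ/min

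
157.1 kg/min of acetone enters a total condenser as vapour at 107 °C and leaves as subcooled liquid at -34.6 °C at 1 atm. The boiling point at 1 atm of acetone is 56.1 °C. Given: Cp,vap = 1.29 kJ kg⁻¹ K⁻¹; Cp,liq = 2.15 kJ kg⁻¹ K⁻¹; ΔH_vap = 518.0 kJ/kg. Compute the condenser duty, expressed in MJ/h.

vapour 107→56.1 °C: -65.661 kJ/kg
condensation at 56.1 °C: -518 kJ/kg
liquid 56.1→-34.6 °C: -195 kJ/kg
Δh = -65.661 + -518 + -195 = -778.67 kJ/kg
Q = ṁ·Δh = 157.1 kg/min × -778.67 kJ/kg = -122330 kJ/min
|Q| = 2038.8 kW = 7339.7 MJ/h

Q_c = 7340 MJ/h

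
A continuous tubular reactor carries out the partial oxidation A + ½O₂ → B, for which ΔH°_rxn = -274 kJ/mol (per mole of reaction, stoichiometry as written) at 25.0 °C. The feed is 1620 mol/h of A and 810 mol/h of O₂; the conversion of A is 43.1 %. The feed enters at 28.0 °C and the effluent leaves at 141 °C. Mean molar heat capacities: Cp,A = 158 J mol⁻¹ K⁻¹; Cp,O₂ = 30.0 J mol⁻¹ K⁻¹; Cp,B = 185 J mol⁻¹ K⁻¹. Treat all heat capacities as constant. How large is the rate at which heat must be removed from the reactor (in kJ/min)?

Q_out = 2640 kJ/min

Extent of reaction ξ = 0.431 × 1620 = 698.22 mol/h
Reaction term: ξ·ΔH°_rxn = 698.22 × -274 = -191310 kJ/h
Sensible, feed 28.0→25 °C: -840.78 kJ/h
Outlet flows (mol/h): A 921.78, O₂ 460.89, B 698.22
Sensible, products 25→141 °C: 33482 kJ/h
Q = ΔH = -158670 kJ/h = -44.075 kW
Heat removed = 2644.5 kJ/min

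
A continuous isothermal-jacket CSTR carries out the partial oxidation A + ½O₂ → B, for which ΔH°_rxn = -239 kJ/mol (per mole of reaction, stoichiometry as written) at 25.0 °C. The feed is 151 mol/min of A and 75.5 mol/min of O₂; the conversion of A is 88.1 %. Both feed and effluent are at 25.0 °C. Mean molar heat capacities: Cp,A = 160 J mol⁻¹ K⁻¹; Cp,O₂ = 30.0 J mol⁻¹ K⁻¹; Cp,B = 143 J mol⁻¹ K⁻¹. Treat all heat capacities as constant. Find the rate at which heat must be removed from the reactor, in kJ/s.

Extent of reaction ξ = 0.881 × 151 = 133.03 mol/min
Reaction term: ξ·ΔH°_rxn = 133.03 × -239 = -31794 kJ/min
Q = ΔH = -31794 kJ/min = -529.91 kW
Heat removed = 529.91 kJ/s

Q_out = 530 kJ/s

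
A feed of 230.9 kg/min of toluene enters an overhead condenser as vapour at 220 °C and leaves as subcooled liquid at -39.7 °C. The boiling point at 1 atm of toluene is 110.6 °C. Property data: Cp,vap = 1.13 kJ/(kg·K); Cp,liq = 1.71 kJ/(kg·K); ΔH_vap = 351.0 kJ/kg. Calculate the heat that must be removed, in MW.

Q_c = 2.82 MW

vapour 220→110.6 °C: -123.62 kJ/kg
condensation at 110.6 °C: -351 kJ/kg
liquid 110.6→-39.7 °C: -257.01 kJ/kg
Δh = -123.62 + -351 + -257.01 = -731.63 kJ/kg
Q = ṁ·Δh = 230.9 kg/min × -731.63 kJ/kg = -168930 kJ/min
|Q| = 2815.6 kW = 2.8156 MW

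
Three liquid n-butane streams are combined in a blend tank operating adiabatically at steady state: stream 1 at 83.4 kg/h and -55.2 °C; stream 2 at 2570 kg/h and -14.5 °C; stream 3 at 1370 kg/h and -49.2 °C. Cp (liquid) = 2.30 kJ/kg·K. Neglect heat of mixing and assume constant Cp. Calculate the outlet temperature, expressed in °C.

Adiabatic, steady state ⇒ Σ ṁᵢCp,ᵢ(T_out − Tᵢ) = 0
Σ ṁᵢCp,ᵢTᵢ = 83.4×2.30×-55.2 + 2570×2.30×-14.5 + 1370×2.30×-49.2 = -251330
Σ ṁᵢCp,ᵢ = 83.4×2.30 + 2570×2.30 + 1370×2.30 = 9253.8
T_out = -251330 / 9253.8 = -27.159 °C

T_out = -27.2 °C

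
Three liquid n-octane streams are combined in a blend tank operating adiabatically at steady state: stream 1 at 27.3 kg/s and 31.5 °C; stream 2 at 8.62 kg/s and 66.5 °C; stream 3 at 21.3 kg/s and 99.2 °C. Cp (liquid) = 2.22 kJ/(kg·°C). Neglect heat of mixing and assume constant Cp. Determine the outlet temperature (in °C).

Energy balance with Q = 0: Σ ṁᵢCp,ᵢ(T_out − Tᵢ) = 0
T_out = Σ ṁᵢCp,ᵢTᵢ / Σ ṁᵢCp,ᵢ
      = 7872.4 / 127.03 = 61.974 °C

T_out = 62.0 °C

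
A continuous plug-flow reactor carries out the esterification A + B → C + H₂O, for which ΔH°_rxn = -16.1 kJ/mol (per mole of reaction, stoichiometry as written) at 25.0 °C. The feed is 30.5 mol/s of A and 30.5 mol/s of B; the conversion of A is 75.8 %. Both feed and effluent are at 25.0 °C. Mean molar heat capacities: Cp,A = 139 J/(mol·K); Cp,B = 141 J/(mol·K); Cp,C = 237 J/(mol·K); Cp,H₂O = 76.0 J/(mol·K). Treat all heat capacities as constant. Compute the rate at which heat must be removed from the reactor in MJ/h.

Extent of reaction ξ = 0.758 × 30.5 = 23.119 mol/s
Reaction term: ξ·ΔH°_rxn = 23.119 × -16.1 = -372.22 kJ/s
Q = ΔH = -372.22 kJ/s = -372.22 kW
Heat removed = 1340 MJ/h

Q_out = 1340 MJ/h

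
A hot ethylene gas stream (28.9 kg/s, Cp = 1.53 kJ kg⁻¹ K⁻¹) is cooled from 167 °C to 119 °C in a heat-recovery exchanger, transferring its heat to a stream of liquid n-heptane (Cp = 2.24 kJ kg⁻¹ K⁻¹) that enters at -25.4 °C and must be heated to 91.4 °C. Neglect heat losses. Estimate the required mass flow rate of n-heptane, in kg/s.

ṁ_c = 8.11 kg/s

Heat released by hot stream: Q = 28.9 × 1.53 × (167 − 119) = 2122.4 kJ/s
Energy balance on cold side (adiabatic exchanger): Q = ṁ_c·Cp_c·(T_c,out − T_c,in)
ṁ_c = 2122.4 / [2.24 × (91.4 − -25.4)] = 8.1122 kg/s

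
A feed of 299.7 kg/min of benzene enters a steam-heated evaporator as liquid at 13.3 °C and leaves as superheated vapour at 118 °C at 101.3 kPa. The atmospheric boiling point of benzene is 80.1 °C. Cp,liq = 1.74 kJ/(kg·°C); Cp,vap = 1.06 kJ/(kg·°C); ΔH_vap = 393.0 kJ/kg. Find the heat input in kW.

liquid 13.3→80.1 °C: 116.23 kJ/kg
vaporisation at 80.1 °C: 393 kJ/kg
vapour 80.1→118 °C: 40.174 kJ/kg
Δh = 116.23 + 393 + 40.174 = 549.41 kJ/kg
Q = ṁ·Δh = 299.7 kg/min × 549.41 kJ/kg = 164660 kJ/min
|Q| = 2744.3 kW

Q = 2740 kW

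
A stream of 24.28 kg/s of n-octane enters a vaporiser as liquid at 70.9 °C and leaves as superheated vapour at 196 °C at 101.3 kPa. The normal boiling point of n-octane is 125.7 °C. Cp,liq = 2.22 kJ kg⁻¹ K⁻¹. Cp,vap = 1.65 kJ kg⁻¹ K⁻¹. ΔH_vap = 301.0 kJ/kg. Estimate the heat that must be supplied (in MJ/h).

liquid 70.9→125.7 °C: 121.66 kJ/kg
vaporisation at 125.7 °C: 301 kJ/kg
vapour 125.7→196 °C: 115.99 kJ/kg
Δh = 121.66 + 301 + 115.99 = 538.65 kJ/kg
Q = ṁ·Δh = 24.28 kg/s × 538.65 kJ/kg = 13078 kJ/s
|Q| = 13078 kW = 47082 MJ/h

Q = 47100 MJ/h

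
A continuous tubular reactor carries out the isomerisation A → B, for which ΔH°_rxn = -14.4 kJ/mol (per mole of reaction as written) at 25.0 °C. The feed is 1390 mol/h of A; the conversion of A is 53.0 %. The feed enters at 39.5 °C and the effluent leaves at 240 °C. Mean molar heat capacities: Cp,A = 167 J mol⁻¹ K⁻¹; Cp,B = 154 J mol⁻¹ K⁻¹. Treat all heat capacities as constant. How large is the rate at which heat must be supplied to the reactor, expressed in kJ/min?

Extent of reaction ξ = 0.530 × 1390 = 736.7 mol/h
Reaction term: ξ·ΔH°_rxn = 736.7 × -14.4 = -10608 kJ/h
Sensible, feed 39.5→25 °C: -3365.9 kJ/h
Outlet flows (mol/h): A 653.3, B 736.7
Sensible, products 25→240 °C: 47849 kJ/h
Q = ΔH = 33875 kJ/h = 9.4096 kW
Heat supplied = 564.58 kJ/min

Q_in = 565 kJ/min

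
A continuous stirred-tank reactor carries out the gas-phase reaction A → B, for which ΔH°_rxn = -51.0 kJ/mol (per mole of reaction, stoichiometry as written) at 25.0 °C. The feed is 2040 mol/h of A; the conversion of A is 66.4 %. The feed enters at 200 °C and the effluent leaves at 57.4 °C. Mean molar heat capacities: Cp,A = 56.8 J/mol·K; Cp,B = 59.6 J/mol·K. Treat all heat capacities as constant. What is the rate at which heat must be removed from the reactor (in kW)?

Extent of reaction ξ = 0.664 × 2040 = 1354.6 mol/h
Reaction term: ξ·ΔH°_rxn = 1354.6 × -51.0 = -69083 kJ/h
Sensible, feed 200→25 °C: -20278 kJ/h
Outlet flows (mol/h): A 685.44, B 1354.6
Sensible, products 25→57.4 °C: 3877.1 kJ/h
Q = ΔH = -85483 kJ/h = -23.745 kW
Heat removed = 23.745 kW

Q_out = 23.7 kW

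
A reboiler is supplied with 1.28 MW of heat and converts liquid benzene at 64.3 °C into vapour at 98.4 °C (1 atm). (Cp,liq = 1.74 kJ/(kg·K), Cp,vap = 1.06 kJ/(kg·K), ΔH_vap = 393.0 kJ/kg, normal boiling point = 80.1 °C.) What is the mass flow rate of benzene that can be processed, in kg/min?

Δh = 1.74×(80.1−64.3) + 393.0 + 1.06×(98.4−80.1) = 439.89 kJ/kg
Q = 1.28 MW = 1280 kJ/s = 76800 kJ/min
ṁ = Q/Δh = 76800 / 439.89 = 174.59 kg/min

ṁ = 175 kg/min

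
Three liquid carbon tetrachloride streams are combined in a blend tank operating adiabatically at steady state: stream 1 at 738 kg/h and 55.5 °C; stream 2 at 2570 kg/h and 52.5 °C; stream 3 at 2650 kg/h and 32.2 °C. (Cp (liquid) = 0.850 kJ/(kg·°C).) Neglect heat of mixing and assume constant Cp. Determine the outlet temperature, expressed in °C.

T_out = 43.8 °C

Energy balance with Q = 0: Σ ṁᵢCp,ᵢ(T_out − Tᵢ) = 0
Σ ṁᵢCp,ᵢTᵢ = 738×0.850×55.5 + 2570×0.850×52.5 + 2650×0.850×32.2 = 222030
Σ ṁᵢCp,ᵢ = 738×0.850 + 2570×0.850 + 2650×0.850 = 5064.3
T_out = 222030 / 5064.3 = 43.843 °C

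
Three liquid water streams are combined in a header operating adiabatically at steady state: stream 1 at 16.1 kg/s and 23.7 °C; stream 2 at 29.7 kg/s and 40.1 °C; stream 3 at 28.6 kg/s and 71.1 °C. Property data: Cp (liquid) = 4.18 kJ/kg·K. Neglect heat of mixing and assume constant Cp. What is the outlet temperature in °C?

T_out = 48.5 °C

No heat crosses the boundary, so H_out = H_in.
Σ ṁᵢCp,ᵢTᵢ = 16.1×4.18×23.7 + 29.7×4.18×40.1 + 28.6×4.18×71.1 = 15073
Σ ṁᵢCp,ᵢ = 16.1×4.18 + 29.7×4.18 + 28.6×4.18 = 310.99
T_out = 15073 / 310.99 = 48.468 °C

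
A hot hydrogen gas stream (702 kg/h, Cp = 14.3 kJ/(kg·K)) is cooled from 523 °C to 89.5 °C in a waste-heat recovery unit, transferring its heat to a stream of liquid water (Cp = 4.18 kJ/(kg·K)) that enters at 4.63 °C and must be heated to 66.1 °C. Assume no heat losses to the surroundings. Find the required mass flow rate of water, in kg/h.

ṁ_c = 16900 kg/h

Heat released by hot stream: Q = 702 × 14.3 × (523 − 89.5) = 4.3517e+06 kJ/h
Energy balance on cold side (adiabatic exchanger): Q = ṁ_c·Cp_c·(T_c,out − T_c,in)
ṁ_c = 4.3517e+06 / [4.18 × (66.1 − 4.63)] = 16936 kg/h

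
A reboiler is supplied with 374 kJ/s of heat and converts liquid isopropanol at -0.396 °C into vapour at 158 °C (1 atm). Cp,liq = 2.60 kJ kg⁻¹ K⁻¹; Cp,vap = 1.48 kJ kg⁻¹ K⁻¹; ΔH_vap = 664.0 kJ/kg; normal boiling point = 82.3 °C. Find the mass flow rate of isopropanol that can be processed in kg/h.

Δh = 2.60×(82.3−-0.396) + 664.0 + 1.48×(158−82.3) = 991.05 kJ/kg
Q = 374 kJ/s = 374 kJ/s = 1.3464e+06 kJ/h
ṁ = Q/Δh = 1.3464e+06 / 991.05 = 1358.6 kg/h

ṁ = 1360 kg/h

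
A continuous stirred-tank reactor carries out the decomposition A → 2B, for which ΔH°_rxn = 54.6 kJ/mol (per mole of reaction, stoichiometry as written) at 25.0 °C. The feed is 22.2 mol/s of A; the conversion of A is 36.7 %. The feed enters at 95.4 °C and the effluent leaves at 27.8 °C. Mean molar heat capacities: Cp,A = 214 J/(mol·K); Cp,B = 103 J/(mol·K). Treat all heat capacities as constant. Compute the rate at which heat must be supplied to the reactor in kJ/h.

Q_in = 445000 kJ/h

Extent of reaction ξ = 0.367 × 22.2 = 8.1474 mol/s
Reaction term: ξ·ΔH°_rxn = 8.1474 × 54.6 = 444.85 kJ/s
Sensible, feed 95.4→25 °C: -334.46 kJ/s
Outlet flows (mol/s): A 14.053, B 16.295
Sensible, products 25→27.8 °C: 13.12 kJ/s
Q = ΔH = 123.51 kJ/s = 123.51 kW
Heat supplied = 444640 kJ/h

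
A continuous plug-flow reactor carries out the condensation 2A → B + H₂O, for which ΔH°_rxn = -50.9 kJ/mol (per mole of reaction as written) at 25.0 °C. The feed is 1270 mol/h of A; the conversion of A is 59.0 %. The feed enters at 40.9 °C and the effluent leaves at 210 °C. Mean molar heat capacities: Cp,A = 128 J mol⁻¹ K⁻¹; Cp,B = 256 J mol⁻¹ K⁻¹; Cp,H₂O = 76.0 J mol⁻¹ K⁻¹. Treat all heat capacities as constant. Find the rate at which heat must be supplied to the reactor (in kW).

Q_in = 3.80 kW

Extent of reaction ξ = 0.590 × 1270 / 2 = 374.65 mol/h
Reaction term: ξ·ΔH°_rxn = 374.65 × -50.9 = -19070 kJ/h
Sensible, feed 40.9→25 °C: -2584.7 kJ/h
Outlet flows (mol/h): A 520.7, B 374.65, H₂O 374.65
Sensible, products 25→210 °C: 35341 kJ/h
Q = ΔH = 13687 kJ/h = 3.8019 kW
Heat supplied = 3.8019 kW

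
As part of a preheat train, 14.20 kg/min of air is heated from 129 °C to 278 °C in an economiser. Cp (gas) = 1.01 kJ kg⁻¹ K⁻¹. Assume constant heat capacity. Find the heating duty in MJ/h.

Q = 128 MJ/h

Q = ṁ·Cp·ΔT = 14.20 × 1.01 × (278 − 129) = 2137 kJ/min
Converting: 2137 / 60 s = 35.616 kW
Heating duty = 128.22 MJ/h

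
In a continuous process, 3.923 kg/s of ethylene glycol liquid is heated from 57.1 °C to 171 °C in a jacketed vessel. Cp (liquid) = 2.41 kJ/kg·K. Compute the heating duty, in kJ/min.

Q = 64600 kJ/min

Q = ṁ·Cp·ΔT = 3.923 × 2.41 × (171 − 57.1) = 1076.9 kJ/s
Heating duty = 64612 kJ/min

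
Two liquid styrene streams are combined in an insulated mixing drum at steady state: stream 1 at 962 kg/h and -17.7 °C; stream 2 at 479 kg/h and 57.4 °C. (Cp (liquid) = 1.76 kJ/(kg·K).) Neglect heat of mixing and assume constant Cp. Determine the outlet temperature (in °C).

T_out = 7.26 °C

Adiabatic, steady state ⇒ Σ ṁᵢCp,ᵢ(T_out − Tᵢ) = 0
Σ ṁᵢCp,ᵢTᵢ = 962×1.76×-17.7 + 479×1.76×57.4 = 18422
Σ ṁᵢCp,ᵢ = 962×1.76 + 479×1.76 = 2536.2
T_out = 18422 / 2536.2 = 7.2638 °C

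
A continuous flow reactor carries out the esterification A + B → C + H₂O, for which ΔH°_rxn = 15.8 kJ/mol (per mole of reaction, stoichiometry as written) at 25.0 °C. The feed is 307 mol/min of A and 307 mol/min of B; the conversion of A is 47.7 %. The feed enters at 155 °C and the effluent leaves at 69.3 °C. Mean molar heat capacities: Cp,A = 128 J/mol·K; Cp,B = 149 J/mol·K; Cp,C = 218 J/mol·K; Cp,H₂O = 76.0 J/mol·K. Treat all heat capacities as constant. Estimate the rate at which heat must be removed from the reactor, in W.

Extent of reaction ξ = 0.477 × 307 = 146.44 mol/min
Reaction term: ξ·ΔH°_rxn = 146.44 × 15.8 = 2313.7 kJ/min
Sensible, feed 155→25 °C: -11055 kJ/min
Outlet flows (mol/min): A 160.56, B 160.56, C 146.44, H₂O 146.44
Sensible, products 25→69.3 °C: 3877.5 kJ/min
Q = ΔH = -4863.8 kJ/min = -81.064 kW
Heat removed = 81064 W

Q_out = 81100 W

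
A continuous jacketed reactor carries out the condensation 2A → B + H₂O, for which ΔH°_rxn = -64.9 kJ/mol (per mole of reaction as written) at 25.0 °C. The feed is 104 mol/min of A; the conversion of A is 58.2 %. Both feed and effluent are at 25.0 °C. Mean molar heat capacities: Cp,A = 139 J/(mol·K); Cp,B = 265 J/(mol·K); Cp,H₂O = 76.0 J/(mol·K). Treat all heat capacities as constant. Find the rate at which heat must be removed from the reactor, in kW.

Q_out = 32.7 kW

Extent of reaction ξ = 0.582 × 104 / 2 = 30.264 mol/min
Reaction term: ξ·ΔH°_rxn = 30.264 × -64.9 = -1964.1 kJ/min
Q = ΔH = -1964.1 kJ/min = -32.736 kW
Heat removed = 32.736 kW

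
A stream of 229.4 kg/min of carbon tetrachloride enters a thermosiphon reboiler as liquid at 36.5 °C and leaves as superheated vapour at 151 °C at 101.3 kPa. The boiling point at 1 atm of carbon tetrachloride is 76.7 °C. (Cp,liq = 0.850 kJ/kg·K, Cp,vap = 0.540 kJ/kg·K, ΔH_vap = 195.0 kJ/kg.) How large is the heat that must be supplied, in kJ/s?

Q = 1030 kJ/s

liquid 36.5→76.7 °C: 34.17 kJ/kg
vaporisation at 76.7 °C: 195 kJ/kg
vapour 76.7→151 °C: 40.122 kJ/kg
Δh = 34.17 + 195 + 40.122 = 269.29 kJ/kg
Q = ṁ·Δh = 229.4 kg/min × 269.29 kJ/kg = 61776 kJ/min
|Q| = 1029.6 kW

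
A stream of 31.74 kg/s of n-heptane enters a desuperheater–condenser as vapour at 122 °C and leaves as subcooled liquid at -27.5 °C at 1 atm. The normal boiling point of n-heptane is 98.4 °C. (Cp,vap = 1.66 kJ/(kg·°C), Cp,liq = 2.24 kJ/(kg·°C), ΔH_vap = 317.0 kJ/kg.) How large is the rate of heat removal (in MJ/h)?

vapour 122→98.4 °C: -39.176 kJ/kg
condensation at 98.4 °C: -317 kJ/kg
liquid 98.4→-27.5 °C: -282.02 kJ/kg
Δh = -39.176 + -317 + -282.02 = -638.19 kJ/kg
Q = ṁ·Δh = 31.74 kg/s × -638.19 kJ/kg = -20256 kJ/s
|Q| = 20256 kW = 72922 MJ/h

Q_c = 72900 MJ/h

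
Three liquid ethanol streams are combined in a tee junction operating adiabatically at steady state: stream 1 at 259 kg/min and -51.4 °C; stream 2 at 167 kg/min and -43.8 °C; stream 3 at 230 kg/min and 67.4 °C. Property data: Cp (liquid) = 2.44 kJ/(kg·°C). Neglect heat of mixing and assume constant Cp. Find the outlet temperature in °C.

Energy balance with Q = 0: Σ ṁᵢCp,ᵢ(T_out − Tᵢ) = 0
Σ ṁᵢCp,ᵢTᵢ = 259×2.44×-51.4 + 167×2.44×-43.8 + 230×2.44×67.4 = -12505
Σ ṁᵢCp,ᵢ = 259×2.44 + 167×2.44 + 230×2.44 = 1600.6
T_out = -12505 / 1600.6 = -7.8128 °C

T_out = -7.81 °C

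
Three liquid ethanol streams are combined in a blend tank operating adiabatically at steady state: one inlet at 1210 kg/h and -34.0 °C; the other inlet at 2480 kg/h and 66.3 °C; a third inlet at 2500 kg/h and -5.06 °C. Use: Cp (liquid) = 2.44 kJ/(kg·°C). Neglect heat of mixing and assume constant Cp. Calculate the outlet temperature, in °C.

No heat crosses the boundary, so H_out = H_in.
Σ ṁᵢCp,ᵢTᵢ = 1210×2.44×-34.0 + 2480×2.44×66.3 + 2500×2.44×-5.06 = 269950
Σ ṁᵢCp,ᵢ = 1210×2.44 + 2480×2.44 + 2500×2.44 = 15104
T_out = 269950 / 15104 = 17.873 °C

T_out = 17.9 °C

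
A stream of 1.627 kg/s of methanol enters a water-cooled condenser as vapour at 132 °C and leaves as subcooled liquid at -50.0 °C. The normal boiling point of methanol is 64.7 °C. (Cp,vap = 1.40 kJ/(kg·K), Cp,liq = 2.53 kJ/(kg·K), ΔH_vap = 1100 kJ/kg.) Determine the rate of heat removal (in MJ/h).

Q_c = 8690 MJ/h

vapour 132→64.7 °C: -94.22 kJ/kg
condensation at 64.7 °C: -1100 kJ/kg
liquid 64.7→-50.0 °C: -290.19 kJ/kg
Δh = -94.22 + -1100 + -290.19 = -1484.4 kJ/kg
Q = ṁ·Δh = 1.627 kg/s × -1484.4 kJ/kg = -2415.1 kJ/s
|Q| = 2415.1 kW = 8694.5 MJ/h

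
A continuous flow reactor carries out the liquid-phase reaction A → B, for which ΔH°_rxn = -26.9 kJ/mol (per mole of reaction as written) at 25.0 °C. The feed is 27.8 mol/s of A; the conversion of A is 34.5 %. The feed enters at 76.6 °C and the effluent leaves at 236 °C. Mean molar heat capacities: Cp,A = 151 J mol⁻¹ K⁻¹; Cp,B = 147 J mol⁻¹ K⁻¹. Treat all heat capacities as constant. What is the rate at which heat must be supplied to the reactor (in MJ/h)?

Q_in = 1450 MJ/h

Extent of reaction ξ = 0.345 × 27.8 = 9.591 mol/s
Reaction term: ξ·ΔH°_rxn = 9.591 × -26.9 = -258 kJ/s
Sensible, feed 76.6→25 °C: -216.61 kJ/s
Outlet flows (mol/s): A 18.209, B 9.591
Sensible, products 25→236 °C: 877.64 kJ/s
Q = ΔH = 403.04 kJ/s = 403.04 kW
Heat supplied = 1450.9 MJ/h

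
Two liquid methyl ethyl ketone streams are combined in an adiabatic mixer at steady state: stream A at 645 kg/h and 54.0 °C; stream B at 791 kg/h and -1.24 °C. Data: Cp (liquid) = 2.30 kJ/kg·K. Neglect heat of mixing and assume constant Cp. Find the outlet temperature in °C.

T_out = 23.6 °C

Adiabatic, steady state ⇒ Σ ṁᵢCp,ᵢ(T_out − Tᵢ) = 0
T_out = Σ ṁᵢCp,ᵢTᵢ / Σ ṁᵢCp,ᵢ
      = 77853 / 3302.8 = 23.572 °C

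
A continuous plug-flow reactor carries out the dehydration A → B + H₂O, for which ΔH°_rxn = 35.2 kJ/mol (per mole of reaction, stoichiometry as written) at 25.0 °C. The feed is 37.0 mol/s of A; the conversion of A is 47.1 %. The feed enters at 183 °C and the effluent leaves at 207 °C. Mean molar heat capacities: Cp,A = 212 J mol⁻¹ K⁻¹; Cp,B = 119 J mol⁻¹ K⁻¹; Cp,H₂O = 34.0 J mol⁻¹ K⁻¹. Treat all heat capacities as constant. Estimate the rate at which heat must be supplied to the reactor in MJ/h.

Extent of reaction ξ = 0.471 × 37.0 = 17.427 mol/s
Reaction term: ξ·ΔH°_rxn = 17.427 × 35.2 = 613.43 kJ/s
Sensible, feed 183→25 °C: -1239.4 kJ/s
Outlet flows (mol/s): A 19.573, B 17.427, H₂O 17.427
Sensible, products 25→207 °C: 1240.5 kJ/s
Q = ΔH = 614.56 kJ/s = 614.56 kW
Heat supplied = 2212.4 MJ/h

Q_in = 2210 MJ/h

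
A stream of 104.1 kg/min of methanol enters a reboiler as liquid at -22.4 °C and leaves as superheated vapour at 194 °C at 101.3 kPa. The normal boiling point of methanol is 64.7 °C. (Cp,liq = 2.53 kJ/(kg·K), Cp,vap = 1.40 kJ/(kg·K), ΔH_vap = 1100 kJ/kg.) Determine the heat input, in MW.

Q = 2.60 MW

liquid -22.4→64.7 °C: 220.36 kJ/kg
vaporisation at 64.7 °C: 1100 kJ/kg
vapour 64.7→194 °C: 181.02 kJ/kg
Δh = 220.36 + 1100 + 181.02 = 1501.4 kJ/kg
Q = ṁ·Δh = 104.1 kg/min × 1501.4 kJ/kg = 156290 kJ/min
|Q| = 2604.9 kW = 2.6049 MW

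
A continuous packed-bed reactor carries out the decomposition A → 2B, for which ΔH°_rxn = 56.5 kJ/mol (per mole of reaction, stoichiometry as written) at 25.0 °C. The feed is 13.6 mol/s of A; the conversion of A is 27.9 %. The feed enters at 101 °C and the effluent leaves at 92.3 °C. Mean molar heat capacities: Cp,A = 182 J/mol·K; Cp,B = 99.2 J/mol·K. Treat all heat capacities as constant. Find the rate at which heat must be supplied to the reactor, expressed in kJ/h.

Extent of reaction ξ = 0.279 × 13.6 = 3.7944 mol/s
Reaction term: ξ·ΔH°_rxn = 3.7944 × 56.5 = 214.38 kJ/s
Sensible, feed 101→25 °C: -188.12 kJ/s
Outlet flows (mol/s): A 9.8056, B 7.5888
Sensible, products 25→92.3 °C: 170.77 kJ/s
Q = ΔH = 197.04 kJ/s = 197.04 kW
Heat supplied = 709330 kJ/h

Q_in = 709000 kJ/h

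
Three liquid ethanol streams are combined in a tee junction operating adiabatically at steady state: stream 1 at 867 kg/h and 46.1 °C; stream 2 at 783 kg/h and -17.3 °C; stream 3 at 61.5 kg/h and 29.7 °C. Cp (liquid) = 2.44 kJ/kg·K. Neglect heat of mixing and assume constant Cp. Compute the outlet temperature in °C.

Energy balance with Q = 0: Σ ṁᵢCp,ᵢ(T_out − Tᵢ) = 0
T_out = Σ ṁᵢCp,ᵢTᵢ / Σ ṁᵢCp,ᵢ
      = 68928 / 4176.1 = 16.506 °C

T_out = 16.5 °C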